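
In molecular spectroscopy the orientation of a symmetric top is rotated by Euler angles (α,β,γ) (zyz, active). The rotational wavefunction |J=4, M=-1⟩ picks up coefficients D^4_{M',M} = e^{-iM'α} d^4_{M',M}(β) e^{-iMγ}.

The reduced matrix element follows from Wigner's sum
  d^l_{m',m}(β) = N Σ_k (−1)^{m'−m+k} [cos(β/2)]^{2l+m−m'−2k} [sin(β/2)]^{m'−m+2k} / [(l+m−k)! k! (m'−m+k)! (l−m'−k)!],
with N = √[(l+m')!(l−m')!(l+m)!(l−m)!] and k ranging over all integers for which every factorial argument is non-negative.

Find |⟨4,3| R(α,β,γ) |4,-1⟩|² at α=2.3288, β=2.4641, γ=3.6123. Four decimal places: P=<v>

D^4_{3,-1}(2.3288,2.4641,3.6123) = e^{-i·3·2.3288}·d^4_{3,-1}(2.4641)·e^{-i·-1·3.6123}. Compute d first:
With c≡cos(β/2)=0.332305 and s≡sin(β/2)=0.943172, N=[5040·1·6·120]^{1/2}=1904.940944
Admissible k: 0..1 (factorial args all ≥0)
  k=0: (−1)^4·1904.9409/(144)·0.3323^4·0.9432^4 = +0.127653
  k=1: (−1)^5·1904.9409/(240)·0.3323^2·0.9432^6 = -0.617006
d^4_{3,-1}(2.4641) = +0.127653 -0.617006 = -0.489353
|D^4_{3,-1}|² = |d^4_{3,-1}(β)|² = (-0.489353)² = 0.239467 (the z-rotation phases have unit modulus)

P=0.2395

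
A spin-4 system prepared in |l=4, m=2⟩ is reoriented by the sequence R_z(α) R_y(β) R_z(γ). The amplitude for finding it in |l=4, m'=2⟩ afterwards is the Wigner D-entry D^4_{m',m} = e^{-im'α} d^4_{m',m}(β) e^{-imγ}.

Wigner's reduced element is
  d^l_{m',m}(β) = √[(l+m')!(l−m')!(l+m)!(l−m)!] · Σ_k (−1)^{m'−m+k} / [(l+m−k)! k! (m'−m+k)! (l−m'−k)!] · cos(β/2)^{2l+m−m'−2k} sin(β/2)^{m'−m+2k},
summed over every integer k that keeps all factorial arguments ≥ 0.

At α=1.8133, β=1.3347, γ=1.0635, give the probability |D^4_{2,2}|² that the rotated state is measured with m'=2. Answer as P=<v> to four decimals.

First d^4_{2,2}(β=1.3347), then the phase factors e^{-i(2)α} and e^{-i(2)γ}:
c=cos(1.3347/2)=0.785465, s=sin(1.3347/2)=0.618907; N=√[720·2·720·2]=1440.000000
The bounds max(0,m−m')=0 and min(l+m,l−m')=2 give 3 terms
  k=0: (−1)^0·1440.0000/(1440)·0.7855^8·0.6189^0 = +0.144881
  k=1: (−1)^1·1440.0000/(120)·0.7855^6·0.6189^2 = -1.079421
  k=2: (−1)^2·1440.0000/(96)·0.7855^4·0.6189^4 = +0.837719
d^4_{2,2}(1.3347) = +0.144881 -1.079421 +0.837719 = -0.096821
|D^4_{2,2}|² = |d^4_{2,2}(β)|² = (-0.096821)² = 0.009374 (the z-rotation phases have unit modulus)

P=0.0094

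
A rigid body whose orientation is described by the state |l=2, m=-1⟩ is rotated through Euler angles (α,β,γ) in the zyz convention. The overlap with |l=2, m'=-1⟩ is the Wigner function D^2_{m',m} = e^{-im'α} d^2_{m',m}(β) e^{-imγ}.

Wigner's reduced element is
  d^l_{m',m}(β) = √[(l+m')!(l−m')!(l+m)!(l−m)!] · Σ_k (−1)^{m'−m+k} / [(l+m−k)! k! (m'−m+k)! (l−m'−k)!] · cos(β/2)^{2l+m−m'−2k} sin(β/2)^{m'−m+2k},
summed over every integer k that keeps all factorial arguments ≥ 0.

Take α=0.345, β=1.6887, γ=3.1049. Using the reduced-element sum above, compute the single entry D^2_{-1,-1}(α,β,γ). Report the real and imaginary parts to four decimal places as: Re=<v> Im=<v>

First d^2_{-1,-1}(β=1.6887), then the phase factors e^{-i(-1)α} and e^{-i(-1)γ}:
c=cos(1.6887/2)=0.664217, s=sin(1.6887/2)=0.747540; N=√[1·6·1·6]=6.000000
k: max(0,(-1)−(-1))=0 … min(2+(-1),2−(-1))=1
  k=0: (−1)^0·6.0000/(6)·0.6642^4·0.7475^0 = +0.194644
  k=1: (−1)^1·6.0000/(2)·0.6642^2·0.7475^2 = -0.739622
d^2_{-1,-1}(1.6887) = +0.194644 -0.739622 = -0.544978
Phases: e^{-i·(-1)·0.345}=+0.941075+0.338197i, e^{-i·(-1)·3.1049}=-0.999327+0.036684i ⇒ D=+0.519282+0.165372i

Re=0.5193 Im=0.1654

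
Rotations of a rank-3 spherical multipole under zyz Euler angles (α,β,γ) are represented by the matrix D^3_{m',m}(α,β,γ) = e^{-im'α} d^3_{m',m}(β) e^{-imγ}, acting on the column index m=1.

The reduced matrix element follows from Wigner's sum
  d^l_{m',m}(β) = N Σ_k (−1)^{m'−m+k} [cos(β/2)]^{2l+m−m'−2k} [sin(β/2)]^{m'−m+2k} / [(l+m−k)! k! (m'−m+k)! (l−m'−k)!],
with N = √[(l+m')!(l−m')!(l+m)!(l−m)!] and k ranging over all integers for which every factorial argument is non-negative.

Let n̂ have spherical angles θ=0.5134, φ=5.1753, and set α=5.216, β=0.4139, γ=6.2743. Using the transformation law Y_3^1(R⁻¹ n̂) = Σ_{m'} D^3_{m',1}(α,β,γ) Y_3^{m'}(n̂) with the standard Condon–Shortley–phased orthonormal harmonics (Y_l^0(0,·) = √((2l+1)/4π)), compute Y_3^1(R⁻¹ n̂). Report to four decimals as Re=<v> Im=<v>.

Re=-0.1265 Im=0.0244

Need the full column D^3_{m',1} for m'=−3..3 at α=5.216, β=0.4139, γ=6.2743.
cos(β/2)=0.978662, sin(β/2)=0.205476
d^3_{-3,1}: single k=4 term ⇒ +0.006612;  D = -0.006604+0.000338i
d^3_{-2,1}: k∈[3..4] ⇒ +0.051429 -0.001134 = +0.050296;  D = -0.026490-0.042755i
d^3_{-1,1}: k∈[2..4] ⇒ +0.232383 -0.013658 +0.000075 = +0.218800;  D = +0.107289-0.190689i
d^3_{0,1}: k∈[1..3] ⇒ +0.639022 -0.084507 +0.001242 = +0.555756;  D = +0.555734+0.004938i
d^3_{1,1}: k∈[0..2] ⇒ +0.878611 -0.309844 +0.010244 = +0.579011;  D = +0.274909+0.509587i
d^3_{2,1}: k∈[0..1] ⇒ -0.583344 +0.051429 = -0.531915;  D = +0.288139-0.447112i
d^3_{3,1}: single k=0 term ⇒ +0.150003;  D = -0.149647-0.010319i
Y_3^{m'}(θ=0.5134,φ=5.1753) and Σ D·Y over m':
  (-0.0066+0.0003i)·(-0.0486-0.0089i)  (-0.0265-0.0428i)·(-0.1291+0.1716i)  (+0.1073-0.1907i)·(+0.1980+0.3968i)  (+0.5557+0.0049i)·(+0.2581+0.0000i)  (+0.2749+0.5096i)·(-0.1980+0.3968i)  (+0.2881-0.4471i)·(-0.1291-0.1716i)  (-0.1496-0.0103i)·(+0.0486-0.0089i)
Y_3^1(R⁻¹ n̂) = -0.126524+0.024381i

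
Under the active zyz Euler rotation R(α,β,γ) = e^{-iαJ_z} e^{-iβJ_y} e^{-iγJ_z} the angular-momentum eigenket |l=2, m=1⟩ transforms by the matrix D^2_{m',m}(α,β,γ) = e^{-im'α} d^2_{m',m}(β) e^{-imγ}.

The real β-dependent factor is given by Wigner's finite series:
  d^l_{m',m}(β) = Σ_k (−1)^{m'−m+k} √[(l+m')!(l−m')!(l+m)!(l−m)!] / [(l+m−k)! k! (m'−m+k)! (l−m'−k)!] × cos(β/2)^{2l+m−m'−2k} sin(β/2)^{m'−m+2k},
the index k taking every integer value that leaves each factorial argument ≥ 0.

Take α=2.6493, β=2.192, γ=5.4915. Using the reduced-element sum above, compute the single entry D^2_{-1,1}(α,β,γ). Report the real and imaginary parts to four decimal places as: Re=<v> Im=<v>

Re=0.1240 Im=0.0383

D^2_{-1,1}(2.6493,2.192,5.4915) = e^{-i·-1·2.6493}·d^2_{-1,1}(2.192)·e^{-i·1·5.4915}. Compute d first:
c=cos(2.192/2)=0.457157, s=sin(2.192/2)=0.889386; N=√[1·6·6·1]=6.000000
The bounds max(0,m−m')=2 and min(l+m,l−m')=3 give 2 terms
  k=2: (−1)^0·6.0000/(2)·0.4572^2·0.8894^2 = +0.495944
  k=3: (−1)^1·6.0000/(6)·0.4572^0·0.8894^4 = -0.625692
d^2_{-1,1}(2.192) = +0.495944 -0.625692 = -0.129748
Attach z-rotation phases: D = e^{-i(-1)(2.6493)}·(-0.129748)·e^{-i(1)(5.4915)} = +0.123976+0.038268i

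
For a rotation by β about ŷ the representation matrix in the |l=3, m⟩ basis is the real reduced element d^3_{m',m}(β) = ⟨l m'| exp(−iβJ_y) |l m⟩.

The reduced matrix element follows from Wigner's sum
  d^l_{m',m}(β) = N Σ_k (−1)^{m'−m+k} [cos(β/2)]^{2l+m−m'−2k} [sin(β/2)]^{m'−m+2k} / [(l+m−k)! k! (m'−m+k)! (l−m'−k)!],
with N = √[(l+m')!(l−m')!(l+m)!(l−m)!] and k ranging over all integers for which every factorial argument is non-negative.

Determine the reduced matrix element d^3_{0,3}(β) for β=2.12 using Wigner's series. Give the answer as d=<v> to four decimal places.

d^3_{0,3}(β=2.12) via Wigner's sum:
Half-angle: c=0.488872, s=0.872355. N=√(6·6·720·1)=160.996894
k∈{3} keeps every argument non-negative
  k=3: (−1)^0·160.9969/(36)·0.4889^3·0.8724^3 = +0.346882
d^3_{0,3}(2.12) = +0.346882

d=0.3469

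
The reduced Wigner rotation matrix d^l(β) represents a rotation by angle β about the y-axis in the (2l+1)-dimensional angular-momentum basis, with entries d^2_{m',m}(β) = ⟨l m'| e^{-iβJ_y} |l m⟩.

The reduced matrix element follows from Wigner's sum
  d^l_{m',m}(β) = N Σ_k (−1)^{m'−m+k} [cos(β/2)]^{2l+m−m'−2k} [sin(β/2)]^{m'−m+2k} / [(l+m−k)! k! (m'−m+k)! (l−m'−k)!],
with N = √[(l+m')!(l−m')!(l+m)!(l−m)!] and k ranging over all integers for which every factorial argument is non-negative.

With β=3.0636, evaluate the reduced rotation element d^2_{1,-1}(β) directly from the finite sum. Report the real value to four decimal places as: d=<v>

d^2_{1,-1}(β=3.0636) via Wigner's sum:
c=cos(3.0636/2)=0.038986, s=sin(3.0636/2)=0.999240; N=√[6·1·1·6]=6.000000
k: max(0,(-1)−(1))=0 … min(2+(-1),2−(1))=1
  k=0: (−1)^2·6.0000/(2)·0.0390^2·0.9992^2 = +0.004553
  k=1: (−1)^3·6.0000/(6)·0.0390^0·0.9992^4 = -0.996962
d^2_{1,-1}(3.0636) = +0.004553 -0.996962 = -0.992410

d=-0.9924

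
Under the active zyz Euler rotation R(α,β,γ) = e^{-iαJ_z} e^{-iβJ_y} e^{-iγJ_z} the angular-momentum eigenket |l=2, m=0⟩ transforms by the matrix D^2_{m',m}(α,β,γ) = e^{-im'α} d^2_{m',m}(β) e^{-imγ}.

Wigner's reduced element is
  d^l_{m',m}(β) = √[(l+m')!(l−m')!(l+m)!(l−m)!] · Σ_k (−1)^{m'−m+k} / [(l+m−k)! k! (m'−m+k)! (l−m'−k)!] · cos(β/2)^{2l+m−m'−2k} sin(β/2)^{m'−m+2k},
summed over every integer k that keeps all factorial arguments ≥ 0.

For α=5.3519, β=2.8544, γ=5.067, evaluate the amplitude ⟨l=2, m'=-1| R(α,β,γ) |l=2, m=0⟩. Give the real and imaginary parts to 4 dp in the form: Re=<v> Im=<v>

Re=-0.1986 Im=0.2670

D^2_{-1,0}(5.3519,2.8544,5.067) = e^{-i·-1·5.3519}·d^2_{-1,0}(2.8544)·e^{-i·0·5.067}. Compute d first:
Half-angle: c=0.143103, s=0.989708. N=√(1·6·2·2)=4.898979
The bounds max(0,m−m')=1 and min(l+m,l−m')=2 give 2 terms
  k=1: (−1)^0·4.8990/(2)·0.1431^3·0.9897^1 = +0.007104
  k=2: (−1)^1·4.8990/(2)·0.1431^1·0.9897^3 = -0.339818
d^2_{-1,0}(2.8544) = +0.007104 -0.339818 = -0.332713
D = (+0.596803-0.802388i)·(-0.332713)·(+1.000000+0.000000i) = -0.198564+0.266965i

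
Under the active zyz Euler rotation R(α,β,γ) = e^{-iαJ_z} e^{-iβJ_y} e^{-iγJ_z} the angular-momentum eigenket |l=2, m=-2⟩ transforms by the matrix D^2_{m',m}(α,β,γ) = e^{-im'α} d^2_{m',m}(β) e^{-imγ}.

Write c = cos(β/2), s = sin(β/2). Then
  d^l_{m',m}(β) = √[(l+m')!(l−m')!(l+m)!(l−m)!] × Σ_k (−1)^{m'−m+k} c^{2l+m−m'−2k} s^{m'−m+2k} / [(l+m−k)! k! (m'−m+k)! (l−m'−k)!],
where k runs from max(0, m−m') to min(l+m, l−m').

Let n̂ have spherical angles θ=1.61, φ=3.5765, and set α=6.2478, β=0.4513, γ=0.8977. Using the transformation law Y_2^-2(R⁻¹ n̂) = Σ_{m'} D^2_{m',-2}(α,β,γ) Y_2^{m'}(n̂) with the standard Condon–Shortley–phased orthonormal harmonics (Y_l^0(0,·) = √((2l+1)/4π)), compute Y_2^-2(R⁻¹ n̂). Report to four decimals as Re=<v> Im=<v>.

Re=0.2322 Im=0.2157

Need the full column D^2_{m',-2} for m'=−2..2 at α=6.2478, β=0.4513, γ=0.8977.
cos(β/2)=0.974649, sin(β/2)=0.223740
d^2_{-2,-2}: single k=0 term ⇒ +0.902387;  D = -0.138270+0.891731i
d^2_{-1,-2}: single k=0 term ⇒ -0.414303;  D = +0.077927-0.406908i
d^2_{0,-2}: single k=0 term ⇒ +0.116482;  D = -0.025943+0.113556i
d^2_{1,-2}: single k=0 term ⇒ -0.021833;  D = +0.005613-0.021099i
d^2_{2,-2}: single k=0 term ⇒ +0.002506;  D = -0.000729+0.002397i
Y_2^{m'}(θ=1.61,φ=3.5765) and Σ D·Y over m':
  (-0.1383+0.8917i)·(+0.2488-0.2947i)  (+0.0779-0.4069i)·(+0.0274-0.0127i)  (-0.0259+0.1136i)·(-0.3139+0.0000i)  (+0.0056-0.0211i)·(-0.0274-0.0127i)  (-0.0007+0.0024i)·(+0.2488+0.2947i)
Y_2^-2(R⁻¹ n̂) = +0.232219+0.215654i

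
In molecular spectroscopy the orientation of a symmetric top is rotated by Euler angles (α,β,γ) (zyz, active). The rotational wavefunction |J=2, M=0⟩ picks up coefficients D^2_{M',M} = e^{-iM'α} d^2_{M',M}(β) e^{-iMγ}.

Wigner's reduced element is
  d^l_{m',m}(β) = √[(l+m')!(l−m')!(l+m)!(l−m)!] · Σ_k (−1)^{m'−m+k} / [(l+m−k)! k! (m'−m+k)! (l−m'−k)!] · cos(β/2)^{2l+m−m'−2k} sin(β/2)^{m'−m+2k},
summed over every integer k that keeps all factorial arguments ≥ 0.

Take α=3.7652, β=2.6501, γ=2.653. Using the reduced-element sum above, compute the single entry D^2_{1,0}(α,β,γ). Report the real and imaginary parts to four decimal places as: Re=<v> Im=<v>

Re=-0.4137 Im=0.2976

D^2_{1,0}(3.7652,2.6501,2.653) = e^{-i·1·3.7652}·d^2_{1,0}(2.6501)·e^{-i·0·2.653}. Compute d first:
With c≡cos(β/2)=0.243280 and s≡sin(β/2)=0.969956, N=[6·1·2·2]^{1/2}=4.898979
k∈{0,1} keeps every argument non-negative
  k=0: (−1)^1·4.8990/(2)·0.2433^3·0.9700^1 = -0.034210
  k=1: (−1)^2·4.8990/(2)·0.2433^1·0.9700^3 = +0.543799
d^2_{1,0}(2.6501) = -0.034210 +0.543799 = +0.509590
Attach z-rotation phases: D = e^{-i(1)(3.7652)}·(+0.509590)·e^{-i(0)(2.653)} = -0.413673+0.297584i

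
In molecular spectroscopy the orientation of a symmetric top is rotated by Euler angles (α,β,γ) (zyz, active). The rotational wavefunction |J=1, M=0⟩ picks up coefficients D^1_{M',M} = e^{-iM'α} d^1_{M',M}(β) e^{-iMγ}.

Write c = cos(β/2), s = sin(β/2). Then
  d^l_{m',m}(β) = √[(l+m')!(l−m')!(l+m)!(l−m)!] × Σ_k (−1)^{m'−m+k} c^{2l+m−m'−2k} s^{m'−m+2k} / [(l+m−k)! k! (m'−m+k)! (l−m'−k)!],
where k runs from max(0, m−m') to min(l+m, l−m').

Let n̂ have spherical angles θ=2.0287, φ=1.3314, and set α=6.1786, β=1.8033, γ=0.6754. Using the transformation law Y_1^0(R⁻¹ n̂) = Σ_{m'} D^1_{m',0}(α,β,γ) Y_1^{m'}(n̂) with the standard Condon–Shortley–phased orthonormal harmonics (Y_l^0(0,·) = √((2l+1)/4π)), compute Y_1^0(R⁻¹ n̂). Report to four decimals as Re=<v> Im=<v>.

Need the full column D^1_{m',0} for m'=−1..1 at α=6.1786, β=1.8033, γ=0.6754.
cos(β/2)=0.620317, sin(β/2)=0.784351
d^1_{-1,0}: single k=1 term ⇒ +0.688080;  D = +0.684321-0.071832i
d^1_{0,0}: k∈[0..1] ⇒ +0.384793 -0.615207 = -0.230415;  D = -0.230415+0.000000i
d^1_{1,0}: single k=0 term ⇒ -0.688080;  D = -0.684321-0.071832i
Y_1^{m'}(θ=2.0287,φ=1.3314) and Σ D·Y over m':
  (+0.6843-0.0718i)·(+0.0735-0.3011i)  (-0.2304+0.0000i)·(-0.2160+0.0000i)  (-0.6843-0.0718i)·(-0.0735-0.3011i)
Y_1^0(R⁻¹ n̂) = +0.107088+0.000000i

Re=0.1071 Im=0.0000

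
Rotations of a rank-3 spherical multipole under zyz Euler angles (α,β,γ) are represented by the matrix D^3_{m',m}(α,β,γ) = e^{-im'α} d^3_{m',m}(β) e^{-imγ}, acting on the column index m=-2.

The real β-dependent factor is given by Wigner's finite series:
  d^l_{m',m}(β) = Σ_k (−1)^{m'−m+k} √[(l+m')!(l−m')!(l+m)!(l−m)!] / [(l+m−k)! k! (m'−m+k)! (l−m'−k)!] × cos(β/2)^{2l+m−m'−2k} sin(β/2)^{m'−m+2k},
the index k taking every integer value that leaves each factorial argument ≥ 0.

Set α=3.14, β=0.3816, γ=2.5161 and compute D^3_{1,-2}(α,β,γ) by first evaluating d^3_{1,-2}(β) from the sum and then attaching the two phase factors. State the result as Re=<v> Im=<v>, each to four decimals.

First d^3_{1,-2}(β=0.3816), then the phase factors e^{-i(1)α} and e^{-i(-2)γ}:
With c≡cos(β/2)=0.981853 and s≡sin(β/2)=0.189644, N=[24·2·1·120]^{1/2}=75.894664
k: max(0,(-2)−(1))=0 … min(3+(-2),3−(1))=1
  k=0: (−1)^3·75.8947/(12)·0.9819^3·0.1896^3 = -0.040831
  k=1: (−1)^4·75.8947/(24)·0.9819^1·0.1896^5 = +0.000762
d^3_{1,-2}(0.3816) = -0.040831 +0.000762 = -0.040069
Phases: e^{-i·(1)·3.14}=-0.999999-0.001593i, e^{-i·(-2)·2.5161}=+0.314387-0.949295i ⇒ D=+0.012658-0.038017i

Re=0.0127 Im=-0.0380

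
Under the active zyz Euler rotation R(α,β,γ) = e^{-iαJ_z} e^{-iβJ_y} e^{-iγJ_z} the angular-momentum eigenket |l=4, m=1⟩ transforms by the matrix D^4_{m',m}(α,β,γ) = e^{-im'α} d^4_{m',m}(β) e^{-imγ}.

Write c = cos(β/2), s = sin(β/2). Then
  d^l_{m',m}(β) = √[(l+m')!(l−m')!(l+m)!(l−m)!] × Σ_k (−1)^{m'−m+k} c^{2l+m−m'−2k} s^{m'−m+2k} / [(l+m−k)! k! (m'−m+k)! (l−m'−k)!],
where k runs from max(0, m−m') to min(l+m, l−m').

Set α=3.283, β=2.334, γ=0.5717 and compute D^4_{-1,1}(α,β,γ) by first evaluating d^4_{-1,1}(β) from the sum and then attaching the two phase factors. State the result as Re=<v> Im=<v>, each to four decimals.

D^4_{-1,1}(3.283,2.334,0.5717) = e^{-i·-1·3.283}·d^4_{-1,1}(2.334)·e^{-i·1·0.5717}. Compute d first:
c=cos(2.334/2)=0.392912, s=sin(2.334/2)=0.919576; N=√[6·120·120·6]=720.000000
Admissible k: 2..5 (factorial args all ≥0)
  k=2: (−1)^0·720.0000/(72)·0.3929^6·0.9196^2 = +0.031113
  k=3: (−1)^1·720.0000/(24)·0.3929^4·0.9196^4 = -0.511274
  k=4: (−1)^2·720.0000/(48)·0.3929^2·0.9196^6 = +1.400258
  k=5: (−1)^3·720.0000/(720)·0.3929^0·0.9196^8 = -0.511330
d^4_{-1,1}(2.334) = +0.031113 -0.511274 +1.400258 -0.511330 = +0.408768
Phases: e^{-i·(-1)·3.283}=-0.990019-0.140937i, e^{-i·(1)·0.5717}=+0.840982-0.541062i ⇒ D=-0.371506+0.170512i

Re=-0.3715 Im=0.1705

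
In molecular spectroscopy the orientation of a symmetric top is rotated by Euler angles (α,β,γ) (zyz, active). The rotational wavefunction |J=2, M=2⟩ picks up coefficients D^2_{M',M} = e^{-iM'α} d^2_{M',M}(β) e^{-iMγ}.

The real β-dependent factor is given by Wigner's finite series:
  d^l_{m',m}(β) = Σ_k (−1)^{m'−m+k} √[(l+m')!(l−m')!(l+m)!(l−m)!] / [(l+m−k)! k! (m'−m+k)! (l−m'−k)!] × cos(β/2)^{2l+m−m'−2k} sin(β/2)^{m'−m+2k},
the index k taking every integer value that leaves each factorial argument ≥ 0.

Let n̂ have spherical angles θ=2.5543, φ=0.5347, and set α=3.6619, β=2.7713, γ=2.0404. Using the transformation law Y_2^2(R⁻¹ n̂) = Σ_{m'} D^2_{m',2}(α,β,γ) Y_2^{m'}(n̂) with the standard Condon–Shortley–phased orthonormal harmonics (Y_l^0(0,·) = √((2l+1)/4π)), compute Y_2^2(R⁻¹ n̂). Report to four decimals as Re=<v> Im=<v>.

Need the full column D^2_{m',2} for m'=−2..2 at α=3.6619, β=2.7713, γ=2.0404.
cos(β/2)=0.184090, sin(β/2)=0.982909
d^2_{-2,2}: single k=4 term ⇒ +0.933370;  D = -0.928575-0.094488i
d^2_{-1,2}: single k=3 term ⇒ +0.349624;  D = +0.319395-0.142212i
d^2_{0,2}: single k=2 term ⇒ +0.080198;  D = -0.047351+0.064727i
d^2_{1,2}: single k=1 term ⇒ +0.012264;  D = +0.001362-0.012188i
d^2_{2,2}: single k=0 term ⇒ +0.001148;  D = +0.000457+0.001054i
Y_2^{m'}(θ=2.5543,φ=0.5347) and Σ D·Y over m':
  (-0.9286-0.0945i)·(+0.0570-0.1040i)  (+0.3194-0.1422i)·(-0.3066+0.1816i)  (-0.0474+0.0647i)·(+0.3403+0.0000i)  (+0.0014-0.0122i)·(+0.3066+0.1816i)  (+0.0005+0.0011i)·(+0.0570+0.1040i)
Y_2^2(R⁻¹ n̂) = -0.148431+0.211433i

Re=-0.1484 Im=0.2114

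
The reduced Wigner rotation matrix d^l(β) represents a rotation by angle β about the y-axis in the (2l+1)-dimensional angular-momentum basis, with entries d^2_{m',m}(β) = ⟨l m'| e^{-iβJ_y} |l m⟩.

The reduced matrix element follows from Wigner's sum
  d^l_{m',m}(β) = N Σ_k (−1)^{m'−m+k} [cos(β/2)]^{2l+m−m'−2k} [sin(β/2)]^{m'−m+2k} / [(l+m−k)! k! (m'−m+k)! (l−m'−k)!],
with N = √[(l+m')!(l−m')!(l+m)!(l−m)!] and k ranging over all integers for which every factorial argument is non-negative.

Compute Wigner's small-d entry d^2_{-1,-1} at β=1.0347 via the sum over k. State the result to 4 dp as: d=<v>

d=0.0163

d^2_{-1,-1}(β=1.0347) via Wigner's sum:
c=cos(1.0347/2)=0.869133, s=sin(1.0347/2)=0.494579; N=√[1·6·1·6]=6.000000
k∈{0,1} keeps every argument non-negative
  k=0: (−1)^0·6.0000/(6)·0.8691^4·0.4946^0 = +0.570617
  k=1: (−1)^1·6.0000/(2)·0.8691^2·0.4946^2 = -0.554325
d^2_{-1,-1}(1.0347) = +0.570617 -0.554325 = +0.016292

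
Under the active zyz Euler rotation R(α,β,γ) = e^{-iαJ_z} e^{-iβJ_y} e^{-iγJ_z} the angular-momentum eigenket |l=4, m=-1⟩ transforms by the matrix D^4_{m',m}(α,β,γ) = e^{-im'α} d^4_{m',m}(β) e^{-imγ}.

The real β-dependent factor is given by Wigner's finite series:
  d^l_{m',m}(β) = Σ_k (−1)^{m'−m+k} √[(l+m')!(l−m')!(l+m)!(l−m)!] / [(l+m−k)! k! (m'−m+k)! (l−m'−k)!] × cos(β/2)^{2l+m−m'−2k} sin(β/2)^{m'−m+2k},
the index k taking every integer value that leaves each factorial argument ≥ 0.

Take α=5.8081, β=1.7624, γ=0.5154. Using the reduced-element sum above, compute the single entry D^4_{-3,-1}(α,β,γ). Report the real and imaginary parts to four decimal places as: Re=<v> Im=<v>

First d^4_{-3,-1}(β=1.7624), then the phase factors e^{-i(-3)α} and e^{-i(-1)γ}:
Half-angle: c=0.636226, s=0.771503. N=√(1·5040·6·120)=1904.940944
Admissible k: 2..3 (factorial args all ≥0)
  k=2: (−1)^0·1904.9409/(240)·0.6362^6·0.7715^2 = +0.313338
  k=3: (−1)^1·1904.9409/(144)·0.6362^4·0.7715^4 = -0.767917
d^4_{-3,-1}(1.7624) = +0.313338 -0.767917 = -0.454579
D = (+0.145027-0.989428i)·(-0.454579)·(+0.870096+0.492883i) = -0.279048+0.358852i

Re=-0.2790 Im=0.3589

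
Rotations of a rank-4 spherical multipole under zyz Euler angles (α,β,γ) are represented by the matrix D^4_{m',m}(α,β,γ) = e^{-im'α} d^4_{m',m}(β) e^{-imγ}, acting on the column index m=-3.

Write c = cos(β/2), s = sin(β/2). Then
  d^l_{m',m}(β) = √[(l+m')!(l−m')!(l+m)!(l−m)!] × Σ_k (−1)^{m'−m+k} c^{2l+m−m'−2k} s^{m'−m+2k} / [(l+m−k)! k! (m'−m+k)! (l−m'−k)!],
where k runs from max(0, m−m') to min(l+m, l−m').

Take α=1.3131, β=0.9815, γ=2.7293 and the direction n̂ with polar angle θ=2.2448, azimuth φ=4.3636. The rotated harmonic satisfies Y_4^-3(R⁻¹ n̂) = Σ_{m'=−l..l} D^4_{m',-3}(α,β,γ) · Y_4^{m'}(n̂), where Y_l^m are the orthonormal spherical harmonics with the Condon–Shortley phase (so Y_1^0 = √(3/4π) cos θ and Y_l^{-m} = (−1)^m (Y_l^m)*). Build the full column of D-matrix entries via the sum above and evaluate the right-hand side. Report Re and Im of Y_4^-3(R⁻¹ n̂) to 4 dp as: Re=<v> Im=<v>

Re=-0.0017 Im=0.0003

Need the full column D^4_{m',-3} for m'=−4..4 at α=1.3131, β=0.9815, γ=2.7293.
cos(β/2)=0.881980, sin(β/2)=0.471288
d^4_{-4,-3}: single k=1 term ⇒ +0.553402;  D = +0.355184+0.424380i
d^4_{-3,-3}: k∈[0..1] ⇒ +0.366158 -0.731849 = -0.365691;  D = -0.330988+0.155488i
d^4_{-2,-3}: k∈[0..1] ⇒ -0.732082 +0.627099 = -0.104984;  D = +0.018947+0.103260i
d^4_{-1,-3}: k∈[0..1] ⇒ +0.829838 -0.394909 = +0.434929;  D = -0.433667-0.033119i
d^4_{0,-3}: k∈[0..1] ⇒ -0.661020 +0.188742 = -0.472278;  D = +0.154788-0.446192i
d^4_{1,-3}: k∈[0..1] ⇒ +0.394909 -0.067655 = +0.327253;  D = +0.271634+0.182510i
d^4_{2,-3}: k∈[0..1] ⇒ -0.179057 +0.017042 = -0.162015;  D = -0.121645+0.107011i
d^4_{3,-3}: k∈[0..1] ⇒ +0.059667 -0.002434 = +0.057233;  D = -0.025602-0.051187i
d^4_{4,-3}: single k=0 term ⇒ -0.012883;  D = +0.012610-0.002636i
Y_4^{m'}(θ=2.2448,φ=4.3636) and Σ D·Y over m':
  (+0.3552+0.4244i)·(+0.0288+0.1624i)  (-0.3310+0.1555i)·(-0.3225+0.1866i)  (+0.0189+0.1033i)·(-0.2702-0.2265i)  (-0.4337-0.0331i)·(-0.0215+0.0593i)  (+0.1548-0.4462i)·(-0.3570+0.0000i)  (+0.2716+0.1825i)·(+0.0215+0.0593i)  (-0.1216+0.1070i)·(-0.2702+0.2265i)  (-0.0256-0.0512i)·(+0.3225+0.1866i)  (+0.0126-0.0026i)·(+0.0288-0.1624i)
Y_4^-3(R⁻¹ n̂) = -0.001720+0.000278i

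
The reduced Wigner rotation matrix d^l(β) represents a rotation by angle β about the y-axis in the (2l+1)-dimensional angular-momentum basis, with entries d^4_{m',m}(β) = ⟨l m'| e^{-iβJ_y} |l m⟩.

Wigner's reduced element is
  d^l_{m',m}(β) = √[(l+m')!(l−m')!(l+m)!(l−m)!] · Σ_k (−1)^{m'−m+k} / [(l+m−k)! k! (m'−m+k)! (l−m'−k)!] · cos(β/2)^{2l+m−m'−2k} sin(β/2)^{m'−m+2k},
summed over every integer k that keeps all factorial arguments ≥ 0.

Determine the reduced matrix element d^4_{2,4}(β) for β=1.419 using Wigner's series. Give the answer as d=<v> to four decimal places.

d^4_{2,4}(β=1.419) via Wigner's sum:
With c≡cos(β/2)=0.758688 and s≡sin(β/2)=0.651455, N=[720·2·40320·1]^{1/2}=7619.763776
Admissible k: 2..2 (factorial args all ≥0)
  k=2: (−1)^0·7619.7638/(1440)·0.7587^6·0.6515^2 = +0.428278
d^4_{2,4}(1.419) = +0.428278

d=0.4283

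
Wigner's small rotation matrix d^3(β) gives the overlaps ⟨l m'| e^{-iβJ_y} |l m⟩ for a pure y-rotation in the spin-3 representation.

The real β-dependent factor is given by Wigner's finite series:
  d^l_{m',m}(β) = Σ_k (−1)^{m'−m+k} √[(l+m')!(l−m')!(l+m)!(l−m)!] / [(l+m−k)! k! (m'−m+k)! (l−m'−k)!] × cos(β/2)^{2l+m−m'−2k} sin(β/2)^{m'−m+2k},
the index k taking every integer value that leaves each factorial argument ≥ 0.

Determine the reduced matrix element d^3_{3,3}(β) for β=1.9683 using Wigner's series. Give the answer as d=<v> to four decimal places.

d=0.0288

d^3_{3,3}(β=1.9683) via Wigner's sum:
c=cos(1.9683/2)=0.553571, s=sin(1.9683/2)=0.832802; N=√[720·1·720·1]=720.000000
Admissible k: 0..0 (factorial args all ≥0)
  k=0: (−1)^0·720.0000/(720)·0.5536^6·0.8328^0 = +0.028777
d^3_{3,3}(1.9683) = +0.028777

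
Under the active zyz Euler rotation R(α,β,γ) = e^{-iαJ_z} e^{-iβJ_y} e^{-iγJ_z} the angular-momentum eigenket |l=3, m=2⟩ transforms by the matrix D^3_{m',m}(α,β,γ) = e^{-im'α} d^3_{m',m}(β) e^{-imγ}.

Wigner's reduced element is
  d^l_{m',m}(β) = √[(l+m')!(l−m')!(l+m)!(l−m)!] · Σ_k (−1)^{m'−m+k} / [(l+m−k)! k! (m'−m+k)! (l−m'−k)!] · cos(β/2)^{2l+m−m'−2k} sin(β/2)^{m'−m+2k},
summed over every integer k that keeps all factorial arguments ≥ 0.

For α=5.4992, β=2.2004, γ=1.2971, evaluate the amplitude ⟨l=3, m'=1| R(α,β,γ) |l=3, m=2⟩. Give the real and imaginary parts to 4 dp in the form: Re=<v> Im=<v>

Re=0.0862 Im=0.3531

Split into d^3_{1,2}(β=2.2004) × two z-phases.
c=cos(2.2004/2)=0.453418, s=sin(2.2004/2)=0.891298; N=√[24·2·120·1]=75.894664
k: max(0,(2)−(1))=1 … min(3+(2),3−(1))=2
  k=1: (−1)^0·75.8947/(24)·0.4534^5·0.8913^1 = +0.054015
  k=2: (−1)^1·75.8947/(12)·0.4534^3·0.8913^3 = -0.417441
d^3_{1,2}(2.2004) = +0.054015 -0.417441 = -0.363425
Attach z-rotation phases: D = e^{-i(1)(5.4992)}·(-0.363425)·e^{-i(2)(1.2971)} = +0.086182+0.353059i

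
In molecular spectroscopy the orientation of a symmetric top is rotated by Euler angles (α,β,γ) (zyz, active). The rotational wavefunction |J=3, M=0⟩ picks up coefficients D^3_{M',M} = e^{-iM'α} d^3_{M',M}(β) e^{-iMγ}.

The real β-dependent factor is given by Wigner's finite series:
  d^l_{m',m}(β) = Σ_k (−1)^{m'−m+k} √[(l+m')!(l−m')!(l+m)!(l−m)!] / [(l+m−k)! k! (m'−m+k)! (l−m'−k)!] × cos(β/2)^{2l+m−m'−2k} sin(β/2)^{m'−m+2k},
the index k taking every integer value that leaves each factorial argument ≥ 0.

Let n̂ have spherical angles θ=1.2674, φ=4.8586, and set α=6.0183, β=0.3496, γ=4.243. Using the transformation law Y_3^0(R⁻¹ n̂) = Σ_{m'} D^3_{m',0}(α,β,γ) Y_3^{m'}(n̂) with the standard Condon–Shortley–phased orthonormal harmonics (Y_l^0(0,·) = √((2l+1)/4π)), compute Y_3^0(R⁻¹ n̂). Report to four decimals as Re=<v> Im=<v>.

Need the full column D^3_{m',0} for m'=−3..3 at α=6.0183, β=0.3496, γ=4.243.
cos(β/2)=0.984761, sin(β/2)=0.173911
d^3_{-3,0}: single k=3 term ⇒ +0.022464;  D = +0.015737-0.016031i
d^3_{-2,0}: k∈[2..3] ⇒ +0.155790 -0.004859 = +0.150931;  D = +0.130242-0.076271i
d^3_{-1,0}: k∈[1..3] ⇒ +0.557922 -0.052202 +0.000543 = +0.506262;  D = +0.488605-0.132539i
d^3_{0,0}: k∈[0..3] ⇒ +0.911981 -0.255989 +0.007984 -0.000028 = +0.663948;  D = +0.663948+0.000000i
d^3_{1,0}: k∈[0..2] ⇒ -0.557922 +0.052202 -0.000543 = -0.506262;  D = -0.488605-0.132539i
d^3_{2,0}: k∈[0..1] ⇒ +0.155790 -0.004859 = +0.150931;  D = +0.130242+0.076271i
d^3_{3,0}: single k=0 term ⇒ -0.022464;  D = -0.015737-0.016031i
Y_3^{m'}(θ=1.2674,φ=4.8586) and Σ D·Y over m':
  (+0.0157-0.0160i)·(-0.1540-0.3283i)  (+0.1302-0.0763i)·(-0.2663+0.0802i)  (+0.4886-0.1325i)·(-0.0249-0.1690i)  (+0.6639+0.0000i)·(-0.2847+0.0000i)  (-0.4886-0.1325i)·(+0.0249-0.1690i)  (+0.1302+0.0763i)·(-0.2663-0.0802i)  (-0.0157-0.0160i)·(+0.1540-0.3283i)
Y_3^0(R⁻¹ n̂) = -0.330639+0.000000i

Re=-0.3306 Im=0.0000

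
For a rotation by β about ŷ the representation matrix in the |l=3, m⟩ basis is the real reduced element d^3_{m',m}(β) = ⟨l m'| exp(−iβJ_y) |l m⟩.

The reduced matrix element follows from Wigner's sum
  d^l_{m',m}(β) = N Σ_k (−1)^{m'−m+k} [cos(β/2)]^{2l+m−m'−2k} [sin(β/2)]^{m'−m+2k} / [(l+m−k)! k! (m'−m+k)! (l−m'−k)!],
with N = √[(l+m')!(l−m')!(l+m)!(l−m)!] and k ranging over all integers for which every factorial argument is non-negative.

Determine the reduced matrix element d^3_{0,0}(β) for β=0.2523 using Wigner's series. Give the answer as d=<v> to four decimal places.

d=0.8175

d^3_{0,0}(β=0.2523) via Wigner's sum:
With c≡cos(β/2)=0.992054 and s≡sin(β/2)=0.125816, N=[6·6·6·6]^{1/2}=36.000000
Admissible k: 0..3 (factorial args all ≥0)
  k=0: (−1)^0·36.0000/(36)·0.9921^6·0.1258^0 = +0.953259
  k=1: (−1)^1·36.0000/(4)·0.9921^4·0.1258^2 = -0.137992
  k=2: (−1)^2·36.0000/(4)·0.9921^2·0.1258^4 = +0.002219
  k=3: (−1)^3·36.0000/(36)·0.9921^0·0.1258^6 = -0.000004
d^3_{0,0}(0.2523) = +0.953259 -0.137992 +0.002219 -0.000004 = +0.817483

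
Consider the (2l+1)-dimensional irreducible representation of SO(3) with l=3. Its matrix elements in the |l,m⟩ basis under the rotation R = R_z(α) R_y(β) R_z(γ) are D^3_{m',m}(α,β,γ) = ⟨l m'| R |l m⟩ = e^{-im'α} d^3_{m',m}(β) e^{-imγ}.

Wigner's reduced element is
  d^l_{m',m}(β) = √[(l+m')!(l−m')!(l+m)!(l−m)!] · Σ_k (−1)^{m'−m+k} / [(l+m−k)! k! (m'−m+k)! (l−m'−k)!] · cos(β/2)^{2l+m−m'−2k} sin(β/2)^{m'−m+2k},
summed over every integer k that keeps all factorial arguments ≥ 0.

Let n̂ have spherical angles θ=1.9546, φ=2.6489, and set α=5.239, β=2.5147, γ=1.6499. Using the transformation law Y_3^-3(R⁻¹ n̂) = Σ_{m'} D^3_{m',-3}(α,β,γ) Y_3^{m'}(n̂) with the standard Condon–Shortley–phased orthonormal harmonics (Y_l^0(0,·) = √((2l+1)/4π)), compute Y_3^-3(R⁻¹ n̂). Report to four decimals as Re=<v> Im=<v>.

Re=0.3925 Im=0.0838

Need the full column D^3_{m',-3} for m'=−3..3 at α=5.239, β=2.5147, γ=1.6499.
cos(β/2)=0.308339, sin(β/2)=0.951277
d^3_{-3,-3}: single k=0 term ⇒ +0.000859;  D = -0.000210+0.000833i
d^3_{-2,-3}: single k=0 term ⇒ -0.006494;  D = +0.006241-0.001796i
d^3_{-1,-3}: single k=0 term ⇒ +0.031679;  D = -0.022876-0.021914i
d^3_{0,-3}: single k=0 term ⇒ -0.112855;  D = -0.026531+0.109692i
d^3_{1,-3}: single k=0 term ⇒ +0.301529;  D = +0.288999-0.086021i
d^3_{2,-3}: single k=0 term ⇒ -0.588353;  D = -0.428527-0.403142i
d^3_{3,-3}: single k=0 term ⇒ +0.741039;  D = -0.167695+0.721815i
Y_3^{m'}(θ=1.9546,φ=2.6489) and Σ D·Y over m':
  (-0.0002+0.0008i)·(-0.0308-0.3312i)  (+0.0062-0.0018i)·(-0.1818-0.2742i)  (-0.0229-0.0219i)·(+0.0789+0.0424i)  (-0.0265+0.1097i)·(+0.3212+0.0000i)  (+0.2890-0.0860i)·(-0.0789+0.0424i)  (-0.4285-0.4031i)·(-0.1818+0.2742i)  (-0.1677+0.7218i)·(+0.0308-0.3312i)
Y_3^-3(R⁻¹ n̂) = +0.392452+0.083775i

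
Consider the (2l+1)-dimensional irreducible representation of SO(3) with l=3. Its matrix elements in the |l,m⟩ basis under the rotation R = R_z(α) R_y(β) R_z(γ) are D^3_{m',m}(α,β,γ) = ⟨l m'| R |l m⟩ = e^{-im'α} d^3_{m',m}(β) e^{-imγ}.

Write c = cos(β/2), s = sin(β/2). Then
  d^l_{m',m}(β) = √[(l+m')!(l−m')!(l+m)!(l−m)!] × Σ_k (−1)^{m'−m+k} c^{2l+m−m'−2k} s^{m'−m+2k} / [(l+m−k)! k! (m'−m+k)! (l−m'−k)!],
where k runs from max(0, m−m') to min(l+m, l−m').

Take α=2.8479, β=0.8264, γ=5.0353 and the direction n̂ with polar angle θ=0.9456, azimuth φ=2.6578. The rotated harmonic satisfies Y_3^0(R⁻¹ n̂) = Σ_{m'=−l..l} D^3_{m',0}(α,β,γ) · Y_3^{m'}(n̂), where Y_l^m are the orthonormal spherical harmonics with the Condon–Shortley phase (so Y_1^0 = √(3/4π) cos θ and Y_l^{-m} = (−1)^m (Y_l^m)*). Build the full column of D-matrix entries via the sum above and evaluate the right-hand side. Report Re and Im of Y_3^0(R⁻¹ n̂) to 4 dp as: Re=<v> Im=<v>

Re=0.6682 Im=0.0000

Need the full column D^3_{m',0} for m'=−3..3 at α=2.8479, β=0.8264, γ=5.0353.
cos(β/2)=0.915841, sin(β/2)=0.401542
d^3_{-3,0}: single k=3 term ⇒ +0.222417;  D = -0.141528+0.171578i
d^3_{-2,0}: k∈[2..3] ⇒ +0.621301 -0.119433 = +0.501868;  D = +0.417751-0.278129i
d^3_{-1,0}: k∈[1..3] ⇒ +0.896233 -0.516850 +0.033118 = +0.412501;  D = -0.394839+0.119414i
d^3_{0,0}: k∈[0..3] ⇒ +0.590091 -1.020902 +0.196249 -0.004192 = -0.238754;  D = -0.238754+0.000000i
d^3_{1,0}: k∈[0..2] ⇒ -0.896233 +0.516850 -0.033118 = -0.412501;  D = +0.394839+0.119414i
d^3_{2,0}: k∈[0..1] ⇒ +0.621301 -0.119433 = +0.501868;  D = +0.417751+0.278129i
d^3_{3,0}: single k=0 term ⇒ -0.222417;  D = +0.141528+0.171578i
Y_3^{m'}(θ=0.9456,φ=2.6578) and Σ D·Y over m':
  (-0.1415+0.1716i)·(-0.0265-0.2208i)  (+0.4178-0.2781i)·(+0.2231+0.3238i)  (-0.3948+0.1194i)·(-0.1653-0.0869i)  (-0.2388+0.0000i)·(-0.2812+0.0000i)  (+0.3948+0.1194i)·(+0.1653-0.0869i)  (+0.4178+0.2781i)·(+0.2231-0.3238i)  (+0.1415+0.1716i)·(+0.0265-0.2208i)
Y_3^0(R⁻¹ n̂) = +0.668236-0.000000i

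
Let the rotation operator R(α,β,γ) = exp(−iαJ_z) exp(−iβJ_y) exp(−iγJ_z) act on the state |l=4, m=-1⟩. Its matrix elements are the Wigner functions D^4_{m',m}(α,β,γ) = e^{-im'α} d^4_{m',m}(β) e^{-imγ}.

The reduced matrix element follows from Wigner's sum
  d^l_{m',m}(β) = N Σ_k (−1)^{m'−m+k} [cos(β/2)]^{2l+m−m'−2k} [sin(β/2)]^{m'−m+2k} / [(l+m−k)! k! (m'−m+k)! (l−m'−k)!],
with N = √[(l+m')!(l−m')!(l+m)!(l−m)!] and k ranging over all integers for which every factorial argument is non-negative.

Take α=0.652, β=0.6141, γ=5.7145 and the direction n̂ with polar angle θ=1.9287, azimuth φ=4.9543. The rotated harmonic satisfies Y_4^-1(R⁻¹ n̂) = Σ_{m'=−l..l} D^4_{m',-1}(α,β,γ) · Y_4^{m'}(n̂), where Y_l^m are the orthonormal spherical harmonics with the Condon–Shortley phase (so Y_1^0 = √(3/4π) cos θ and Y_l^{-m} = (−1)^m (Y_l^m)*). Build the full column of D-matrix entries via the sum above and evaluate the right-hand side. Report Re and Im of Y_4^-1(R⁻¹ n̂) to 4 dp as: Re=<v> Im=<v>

Re=0.1104 Im=0.2292

Need the full column D^4_{m',-1} for m'=−4..4 at α=0.652, β=0.6141, γ=5.7145.
cos(β/2)=0.953229, sin(β/2)=0.302248
d^4_{-4,-1}: single k=3 term ⇒ +0.162619;  D = -0.073433+0.145095i
d^4_{-3,-1}: k∈[2..3] ⇒ +0.543978 -0.091151 = +0.452827;  D = +0.082620+0.445226i
d^4_{-2,-1}: k∈[1..3] ⇒ +0.917026 -0.460981 +0.030898 = +0.486942;  D = +0.361126+0.326651i
d^4_{-1,-1}: k∈[0..3] ⇒ +0.681678 -1.028022 +0.206711 -0.006927 = -0.146560;  D = -0.146052-0.012196i
d^4_{0,-1}: k∈[0..3] ⇒ -0.966630 +0.583100 -0.058624 +0.000982 = -0.441171;  D = -0.371735+0.237582i
d^4_{1,-1}: k∈[0..3] ⇒ +0.685348 -0.206711 +0.010391 -0.000070 = +0.488958;  D = +0.167714-0.459295i
d^4_{2,-1}: k∈[0..2] ⇒ -0.307321 +0.046346 -0.000932 = -0.261906;  D = +0.077871+0.250062i
d^4_{3,-1}: k∈[0..1] ⇒ +0.091151 -0.005499 = +0.085653;  D = -0.069864-0.049551i
d^4_{4,-1}: single k=0 term ⇒ -0.016349;  D = +0.016339-0.000574i
Y_4^{m'}(θ=1.9287,φ=4.9543) and Σ D·Y over m':
  (-0.0734+0.1451i)·(+0.1932-0.2805i)  (+0.0826+0.4452i)·(+0.2391+0.2695i)  (+0.3611+0.3267i)·(+0.0366-0.0192i)  (-0.1461-0.0122i)·(+0.0796+0.3227i)  (-0.3717+0.2376i)·(-0.0163+0.0000i)  (+0.1677-0.4593i)·(-0.0796+0.3227i)  (+0.0779+0.2501i)·(+0.0366+0.0192i)  (-0.0699-0.0496i)·(-0.2391+0.2695i)  (+0.0163-0.0006i)·(+0.1932+0.2805i)
Y_4^-1(R⁻¹ n̂) = +0.110431+0.229222i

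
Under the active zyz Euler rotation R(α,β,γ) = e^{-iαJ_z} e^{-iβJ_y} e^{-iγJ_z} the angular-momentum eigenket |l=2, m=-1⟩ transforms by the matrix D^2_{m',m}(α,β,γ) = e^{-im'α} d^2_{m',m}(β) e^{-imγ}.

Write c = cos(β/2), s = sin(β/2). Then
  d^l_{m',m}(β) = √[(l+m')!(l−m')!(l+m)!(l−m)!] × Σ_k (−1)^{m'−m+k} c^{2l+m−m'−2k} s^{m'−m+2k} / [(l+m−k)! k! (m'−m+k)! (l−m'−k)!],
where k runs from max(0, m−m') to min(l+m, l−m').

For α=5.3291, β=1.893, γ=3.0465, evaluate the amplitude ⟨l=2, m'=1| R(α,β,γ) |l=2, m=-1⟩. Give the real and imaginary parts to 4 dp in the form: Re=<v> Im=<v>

Re=-0.1577 Im=-0.1828

D^2_{1,-1}(5.3291,1.893,3.0465) = e^{-i·1·5.3291}·d^2_{1,-1}(1.893)·e^{-i·-1·3.0465}. Compute d first:
With c≡cos(β/2)=0.584526 and s≡sin(β/2)=0.811375, N=[6·1·1·6]^{1/2}=6.000000
k: max(0,(-1)−(1))=0 … min(2+(-1),2−(1))=1
  k=0: (−1)^2·6.0000/(2)·0.5845^2·0.8114^2 = +0.674796
  k=1: (−1)^3·6.0000/(6)·0.5845^0·0.8114^4 = -0.433397
d^2_{1,-1}(1.893) = +0.674796 -0.433397 = +0.241399
Phases: e^{-i·(1)·5.3291}=+0.578355+0.815785i, e^{-i·(-1)·3.0465}=-0.995482+0.094949i ⇒ D=-0.157682-0.182784i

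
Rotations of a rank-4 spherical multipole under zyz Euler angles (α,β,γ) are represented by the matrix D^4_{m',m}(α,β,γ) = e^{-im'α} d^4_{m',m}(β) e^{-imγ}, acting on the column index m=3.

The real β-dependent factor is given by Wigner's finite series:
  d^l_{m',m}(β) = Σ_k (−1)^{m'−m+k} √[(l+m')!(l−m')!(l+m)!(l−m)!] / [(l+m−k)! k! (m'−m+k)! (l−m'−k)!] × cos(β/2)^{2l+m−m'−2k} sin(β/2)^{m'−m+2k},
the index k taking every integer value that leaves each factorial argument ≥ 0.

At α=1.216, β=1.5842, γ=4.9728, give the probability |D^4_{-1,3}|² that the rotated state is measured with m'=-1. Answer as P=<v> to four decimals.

P=0.1006

D^4_{-1,3}(1.216,1.5842,4.9728) = e^{-i·-1·1.216}·d^4_{-1,3}(1.5842)·e^{-i·3·4.9728}. Compute d first:
c=cos(1.5842/2)=0.702352, s=sin(1.5842/2)=0.711830; N=√[6·120·5040·1]=1904.940944
k∈{4,5} keeps every argument non-negative
  k=4: (−1)^0·1904.9409/(144)·0.7024^4·0.7118^4 = +0.826500
  k=5: (−1)^1·1904.9409/(240)·0.7024^2·0.7118^6 = -0.509374
d^4_{-1,3}(1.5842) = +0.826500 -0.509374 = +0.317126
|D^4_{-1,3}|² = |d^4_{-1,3}(β)|² = (+0.317126)² = 0.100569 (the z-rotation phases have unit modulus)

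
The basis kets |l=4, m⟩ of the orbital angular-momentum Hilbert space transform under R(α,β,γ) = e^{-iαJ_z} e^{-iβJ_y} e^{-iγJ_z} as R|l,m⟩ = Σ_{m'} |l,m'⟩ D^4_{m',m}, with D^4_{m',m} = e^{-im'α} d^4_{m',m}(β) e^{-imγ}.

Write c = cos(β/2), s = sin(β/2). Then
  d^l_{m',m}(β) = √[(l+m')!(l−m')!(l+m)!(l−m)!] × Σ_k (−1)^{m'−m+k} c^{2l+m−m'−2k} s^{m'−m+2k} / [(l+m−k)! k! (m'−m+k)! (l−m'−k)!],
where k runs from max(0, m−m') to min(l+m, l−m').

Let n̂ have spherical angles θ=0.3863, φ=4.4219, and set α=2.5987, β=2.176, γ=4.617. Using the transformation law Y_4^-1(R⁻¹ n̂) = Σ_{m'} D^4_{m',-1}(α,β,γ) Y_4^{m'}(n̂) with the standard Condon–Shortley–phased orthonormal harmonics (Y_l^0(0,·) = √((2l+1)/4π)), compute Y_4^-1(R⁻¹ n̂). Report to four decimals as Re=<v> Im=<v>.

Re=-0.0375 Im=0.0937

Need the full column D^4_{m',-1} for m'=−4..4 at α=2.5987, β=2.176, γ=4.617.
cos(β/2)=0.464258, sin(β/2)=0.885700
d^4_{-4,-1}: single k=3 term ⇒ +0.112137;  D = -0.086044+0.071911i
d^4_{-3,-1}: k∈[2..3] ⇒ +0.062345 -0.378183 = -0.315839;  D = -0.312136+0.048219i
d^4_{-2,-1}: k∈[1..3] ⇒ +0.017468 -0.317879 +0.771305 = +0.470893;  D = -0.435601-0.178864i
d^4_{-1,-1}: k∈[0..3] ⇒ +0.002158 -0.117820 +0.857639 -1.040492 = -0.298514;  D = -0.177860-0.239743i
d^4_{0,-1}: k∈[0..3] ⇒ -0.018413 +0.402089 -1.463448 +0.887731 = -0.192041;  D = +0.018291+0.191168i
d^4_{1,-1}: k∈[0..3] ⇒ +0.078547 -0.857639 +1.560737 -0.378699 = +0.402946;  D = -0.174361+0.363268i
d^4_{2,-1}: k∈[0..2] ⇒ -0.211919 +1.156957 -0.842175 = +0.102862;  D = +0.086018-0.056405i
d^4_{3,-1}: k∈[0..1] ⇒ +0.378183 -0.825865 = -0.447681;  D = +0.447366-0.016787i
d^4_{4,-1}: single k=0 term ⇒ -0.408136;  D = -0.357114-0.197597i
Y_4^{m'}(θ=0.3863,φ=4.4219) and Σ D·Y over m':
  (-0.0860+0.0719i)·(+0.0035+0.0082i)  (-0.3121+0.0482i)·(+0.0475-0.0399i)  (-0.4356-0.1789i)·(-0.1987-0.1305i)  (-0.1779-0.2397i)·(-0.1422+0.4756i)  (+0.0183+0.1912i)·(+0.3202+0.0000i)  (-0.1744+0.3633i)·(+0.1422+0.4756i)  (+0.0860-0.0564i)·(-0.1987+0.1305i)  (+0.4474-0.0168i)·(-0.0475-0.0399i)  (-0.3571-0.1976i)·(+0.0035-0.0082i)
Y_4^-1(R⁻¹ n̂) = -0.037460+0.093714i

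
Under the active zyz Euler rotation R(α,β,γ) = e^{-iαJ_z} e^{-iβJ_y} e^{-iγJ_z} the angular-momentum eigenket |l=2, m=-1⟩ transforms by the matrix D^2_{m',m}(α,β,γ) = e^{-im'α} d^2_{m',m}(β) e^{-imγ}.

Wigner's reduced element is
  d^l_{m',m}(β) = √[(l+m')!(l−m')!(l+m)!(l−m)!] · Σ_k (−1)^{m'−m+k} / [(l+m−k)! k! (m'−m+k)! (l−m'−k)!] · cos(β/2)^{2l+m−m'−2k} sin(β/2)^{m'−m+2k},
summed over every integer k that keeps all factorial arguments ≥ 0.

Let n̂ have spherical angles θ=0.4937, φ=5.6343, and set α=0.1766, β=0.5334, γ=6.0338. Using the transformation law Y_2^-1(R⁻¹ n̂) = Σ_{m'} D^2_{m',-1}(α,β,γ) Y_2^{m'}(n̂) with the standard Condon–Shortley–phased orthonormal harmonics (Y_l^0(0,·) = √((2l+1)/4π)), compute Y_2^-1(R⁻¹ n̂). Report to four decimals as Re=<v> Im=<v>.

Re=-0.0568 Im=0.2703

Need the full column D^2_{m',-1} for m'=−2..2 at α=0.1766, β=0.5334, γ=6.0338.
cos(β/2)=0.964646, sin(β/2)=0.263550
d^2_{-2,-1}: single k=1 term ⇒ +0.473147;  D = +0.470600+0.049031i
d^2_{-1,-1}: k∈[0..1] ⇒ +0.865908 -0.193902 = +0.672006;  D = +0.670227-0.048869i
d^2_{0,-1}: k∈[0..1] ⇒ -0.579484 +0.043254 = -0.536230;  D = -0.519641+0.132346i
d^2_{1,-1}: k∈[0..1] ⇒ +0.193902 -0.004824 = +0.189077;  D = +0.172180-0.078130i
d^2_{2,-1}: single k=0 term ⇒ -0.035317;  D = -0.029097+0.020017i
Y_2^{m'}(θ=0.4937,φ=5.6343) and Σ D·Y over m':
  (+0.4706+0.0490i)·(+0.0234+0.0835i)  (+0.6702-0.0489i)·(+0.2569+0.1948i)  (-0.5196+0.1323i)·(+0.4183+0.0000i)  (+0.1722-0.0781i)·(-0.2569+0.1948i)  (-0.0291+0.0200i)·(+0.0234-0.0835i)
Y_2^-1(R⁻¹ n̂) = -0.056793+0.270346i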